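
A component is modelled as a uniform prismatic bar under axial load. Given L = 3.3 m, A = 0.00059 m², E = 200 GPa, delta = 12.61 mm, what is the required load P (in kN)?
Model: a uniform prismatic bar under axial load, so delta = (P·L) / (A·E).
Solve for P: P = (delta·A·E) / L.
Convert to SI units:
  E = 200 GPa = 2 × 10¹¹ Pa
  delta = 12.61 mm = 0.01261 m
Substitute:
  P = (0.01261 × 0.00059 × (2 × 10¹¹)) / 3.3
  P = 450900 N
Convert: P = 450900 N = 450.9 kN
Final answer: P = 450.9 kN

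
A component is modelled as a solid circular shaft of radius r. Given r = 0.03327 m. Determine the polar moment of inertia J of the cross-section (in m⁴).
Model: a solid circular shaft of radius r, so J = (π·r^4) / 2.
Substitute:
  J = (π × 0.03327^4) / 2
  J = 1.925 × 10⁻⁶ m⁴
Final answer: J = 1.925 × 10⁻⁶ m⁴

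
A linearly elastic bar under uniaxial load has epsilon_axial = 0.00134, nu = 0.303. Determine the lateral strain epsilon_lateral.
Model: a linearly elastic bar under uniaxial load, so epsilon_lateral = -nu·epsilon_axial.
Substitute:
  epsilon_lateral = -(0.303 × 0.00134)
  epsilon_lateral = -0.000406
Final answer: epsilon_lateral = -0.000406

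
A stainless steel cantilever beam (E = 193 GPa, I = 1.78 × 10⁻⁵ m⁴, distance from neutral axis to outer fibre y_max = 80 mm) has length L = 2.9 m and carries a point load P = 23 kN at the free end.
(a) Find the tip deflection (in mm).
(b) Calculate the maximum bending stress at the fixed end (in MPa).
(a) Tip deflection of a cantilever with an end point load: δ = P·L^3 / (3·E·I). Convert P = 23 kN = 23000 N, E = 193 GPa = 1.93 × 10¹¹ Pa.
  δ = (23000 × 2.9^3) / (3 × (1.93 × 10¹¹) × (1.78 × 10⁻⁵)) = 0.05443 m = 54.43 mm
(b) Maximum bending moment at the fixed end: M = P·L = 23000 × 2.9 = 66700 N·m. Convert y_max = 80 mm = 0.08 m.
  σ = M·y_max / I = (66700 × 0.08) / (1.78 × 10⁻⁵) = 2.998 × 10⁸ Pa = 299.8 MPa
Final answer: (a) δ = 54.43 mm, (b) σ = 299.8 MPa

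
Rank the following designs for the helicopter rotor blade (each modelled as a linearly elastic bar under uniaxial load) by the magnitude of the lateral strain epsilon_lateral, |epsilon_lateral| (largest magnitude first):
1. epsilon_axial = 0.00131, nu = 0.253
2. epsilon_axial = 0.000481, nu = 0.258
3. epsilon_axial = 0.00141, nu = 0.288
Model: a linearly elastic bar under uniaxial load, so epsilon_lateral = -nu·epsilon_axial (SI units).
  Case 1: epsilon_lateral = -(0.253 × 0.00131) = -0.0003314
  Case 2: epsilon_lateral = -(0.258 × 0.000481) = -0.0001241
  Case 3: epsilon_lateral = -(0.288 × 0.00141) = -0.0004061
Ordering by |epsilon_lateral|: 0.0004061 (case 3) > 0.0003314 (case 1) > 0.0001241 (case 2)
Final answer: 3, 1, 2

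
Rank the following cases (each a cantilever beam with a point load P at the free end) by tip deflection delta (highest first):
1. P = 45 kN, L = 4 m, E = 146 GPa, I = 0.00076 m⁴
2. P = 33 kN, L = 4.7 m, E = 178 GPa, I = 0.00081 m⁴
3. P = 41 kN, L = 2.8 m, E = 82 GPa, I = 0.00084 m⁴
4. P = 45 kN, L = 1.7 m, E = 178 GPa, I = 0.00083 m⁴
Model: a cantilever beam with a point load P at the free end, so delta = (P·L^3) / (3·E·I) (SI units).
  Case 1: delta = (45000 × 4^3) / (3 × (1.46 × 10¹¹) × 0.00076) = 0.008652 m = 8.652 mm
  Case 2: delta = (33000 × 4.7^3) / (3 × (1.78 × 10¹¹) × 0.00081) = 0.007921 m = 7.921 mm
  Case 3: delta = (41000 × 2.8^3) / (3 × (8.2 × 10¹⁰) × 0.00084) = 0.004356 m = 4.356 mm
  Case 4: delta = (45000 × 1.7^3) / (3 × (1.78 × 10¹¹) × 0.00083) = 0.0004988 m = 0.4988 mm
Ordering: 8.652 mm (case 1) > 7.921 mm (case 2) > 4.356 mm (case 3) > 0.4988 mm (case 4)
Final answer: 1, 2, 3, 4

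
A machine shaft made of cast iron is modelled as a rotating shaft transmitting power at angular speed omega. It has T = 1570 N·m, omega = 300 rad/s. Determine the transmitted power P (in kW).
Model: a rotating shaft transmitting power at angular speed omega, so P = T·omega.
Substitute:
  P = 1570 × 300
  P = 471000 W
Convert: P = 471000 W = 471 kW
Final answer: P = 471 kW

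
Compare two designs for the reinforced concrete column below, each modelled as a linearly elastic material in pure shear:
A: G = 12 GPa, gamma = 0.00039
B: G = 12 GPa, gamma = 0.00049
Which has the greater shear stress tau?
Model: a linearly elastic material in pure shear, so tau = G·gamma (SI units).
  A: tau = (1.2 × 10¹⁰) × 0.00039 = 4.68 × 10⁶ Pa = 4.68 MPa
  B: tau = (1.2 × 10¹⁰) × 0.00049 = 5.88 × 10⁶ Pa = 5.88 MPa
5.88 MPa > 4.68 MPa, so B is larger.
Final answer: B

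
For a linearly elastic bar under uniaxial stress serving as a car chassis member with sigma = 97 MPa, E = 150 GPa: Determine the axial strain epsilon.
Model: a linearly elastic bar under uniaxial stress, so epsilon = sigma / E.
Convert to SI units:
  sigma = 97 MPa = 9.7 × 10⁷ Pa
  E = 150 GPa = 1.5 × 10¹¹ Pa
Substitute:
  epsilon = (9.7 × 10⁷) / (1.5 × 10¹¹)
  epsilon = 0.0006467
Final answer: epsilon = 0.0006467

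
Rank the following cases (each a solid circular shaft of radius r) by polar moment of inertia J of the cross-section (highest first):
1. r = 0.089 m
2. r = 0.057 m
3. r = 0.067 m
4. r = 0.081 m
Model: a solid circular shaft of radius r, so J = (π·r^4) / 2 (SI units).
  Case 1: J = (π × 0.089^4) / 2 = 9.856 × 10⁻⁵ m⁴
  Case 2: J = (π × 0.057^4) / 2 = 1.658 × 10⁻⁵ m⁴
  Case 3: J = (π × 0.067^4) / 2 = 3.165 × 10⁻⁵ m⁴
  Case 4: J = (π × 0.081^4) / 2 = 6.762 × 10⁻⁵ m⁴
Ordering: 9.856 × 10⁻⁵ m⁴ (case 1) > 6.762 × 10⁻⁵ m⁴ (case 4) > 3.165 × 10⁻⁵ m⁴ (case 3) > 1.658 × 10⁻⁵ m⁴ (case 2)
Final answer: 1, 4, 3, 2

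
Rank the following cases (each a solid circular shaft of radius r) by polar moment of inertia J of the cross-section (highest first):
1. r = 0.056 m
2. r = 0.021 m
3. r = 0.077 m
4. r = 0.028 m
Model: a solid circular shaft of radius r, so J = (π·r^4) / 2 (SI units).
  Case 1: J = (π × 0.056^4) / 2 = 1.545 × 10⁻⁵ m⁴
  Case 2: J = (π × 0.021^4) / 2 = 3.055 × 10⁻⁷ m⁴
  Case 3: J = (π × 0.077^4) / 2 = 5.522 × 10⁻⁵ m⁴
  Case 4: J = (π × 0.028^4) / 2 = 9.655 × 10⁻⁷ m⁴
Ordering: 5.522 × 10⁻⁵ m⁴ (case 3) > 1.545 × 10⁻⁵ m⁴ (case 1) > 9.655 × 10⁻⁷ m⁴ (case 4) > 3.055 × 10⁻⁷ m⁴ (case 2)
Final answer: 3, 1, 4, 2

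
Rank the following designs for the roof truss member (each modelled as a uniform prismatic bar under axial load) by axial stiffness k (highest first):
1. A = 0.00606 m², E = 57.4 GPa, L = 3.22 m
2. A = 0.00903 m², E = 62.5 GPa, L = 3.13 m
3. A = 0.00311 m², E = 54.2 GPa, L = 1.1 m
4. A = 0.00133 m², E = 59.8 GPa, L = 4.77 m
Model: a uniform prismatic bar under axial load, so k = (A·E) / L (SI units).
  Case 1: k = (0.00606 × (5.74 × 10¹⁰)) / 3.22 = 1.08 × 10⁸ N/m = 108 MN/m
  Case 2: k = (0.00903 × (6.25 × 10¹⁰)) / 3.13 = 1.803 × 10⁸ N/m = 180.3 MN/m
  Case 3: k = (0.00311 × (5.42 × 10¹⁰)) / 1.1 = 1.532 × 10⁸ N/m = 153.2 MN/m
  Case 4: k = (0.00133 × (5.98 × 10¹⁰)) / 4.77 = 1.667 × 10⁷ N/m = 16.67 MN/m
Ordering: 180.3 MN/m (case 2) > 153.2 MN/m (case 3) > 108 MN/m (case 1) > 16.67 MN/m (case 4)
Final answer: 2, 3, 1, 4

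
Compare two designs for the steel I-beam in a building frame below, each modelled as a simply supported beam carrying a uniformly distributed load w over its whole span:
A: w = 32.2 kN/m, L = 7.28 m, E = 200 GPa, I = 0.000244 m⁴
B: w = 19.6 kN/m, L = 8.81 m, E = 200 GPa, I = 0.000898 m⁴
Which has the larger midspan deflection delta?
Model: a simply supported beam carrying a uniformly distributed load w over its whole span, so delta = (5·w·L^4) / (384·E·I) (SI units).
  A: delta = (5 × 32200 × 7.28^4) / (384 × (2 × 10¹¹) × 0.000244) = 0.02413 m = 24.13 mm
  B: delta = (5 × 19600 × 8.81^4) / (384 × (2 × 10¹¹) × 0.000898) = 0.00856 m = 8.56 mm
24.13 mm > 8.56 mm, so A is larger.
Final answer: A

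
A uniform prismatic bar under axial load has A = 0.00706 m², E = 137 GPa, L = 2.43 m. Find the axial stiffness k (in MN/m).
Model: a uniform prismatic bar under axial load, so k = (A·E) / L.
Convert to SI units:
  E = 137 GPa = 1.37 × 10¹¹ Pa
Substitute:
  k = (0.00706 × (1.37 × 10¹¹)) / 2.43
  k = 3.98 × 10⁸ N/m
Convert: k = 3.98 × 10⁸ N/m = 398 MN/m
Final answer: k = 398 MN/m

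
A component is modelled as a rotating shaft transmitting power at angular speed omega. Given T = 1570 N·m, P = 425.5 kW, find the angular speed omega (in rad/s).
Model: a rotating shaft transmitting power at angular speed omega, so P = T·omega.
Solve for omega: omega = P / T.
Convert to SI units:
  P = 425.5 kW = 425500 W
Substitute:
  omega = 425500 / 1570
  omega = 271 rad/s
Final answer: omega = 271 rad/s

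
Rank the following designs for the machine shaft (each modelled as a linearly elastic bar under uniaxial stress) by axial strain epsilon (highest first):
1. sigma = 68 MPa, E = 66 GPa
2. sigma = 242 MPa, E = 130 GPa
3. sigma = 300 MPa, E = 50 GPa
Model: a linearly elastic bar under uniaxial stress, so epsilon = sigma / E (SI units).
  Case 1: epsilon = (6.8 × 10⁷) / (6.6 × 10¹⁰) = 0.00103
  Case 2: epsilon = (2.42 × 10⁸) / (1.3 × 10¹¹) = 0.001862
  Case 3: epsilon = (3 × 10⁸) / (5 × 10¹⁰) = 0.006
Ordering: 0.006 (case 3) > 0.001862 (case 2) > 0.00103 (case 1)
Final answer: 3, 2, 1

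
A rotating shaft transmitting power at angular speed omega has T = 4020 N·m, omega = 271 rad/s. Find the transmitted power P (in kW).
Model: a rotating shaft transmitting power at angular speed omega, so P = T·omega.
Substitute:
  P = 4020 × 271
  P = 1.089 × 10⁶ W
Convert: P = 1.089 × 10⁶ W = 1089 kW
Final answer: P = 1089 kW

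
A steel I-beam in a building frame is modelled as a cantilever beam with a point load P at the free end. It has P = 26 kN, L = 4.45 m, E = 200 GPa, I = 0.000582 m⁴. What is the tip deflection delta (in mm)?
Model: a cantilever beam with a point load P at the free end, so delta = (P·L^3) / (3·E·I).
Convert to SI units:
  P = 26 kN = 26000 N
  E = 200 GPa = 2 × 10¹¹ Pa
Substitute:
  delta = (26000 × 4.45^3) / (3 × (2 × 10¹¹) × 0.000582)
  delta = 0.006561 m
Convert: delta = 0.006561 m = 6.561 mm
Final answer: delta = 6.561 mm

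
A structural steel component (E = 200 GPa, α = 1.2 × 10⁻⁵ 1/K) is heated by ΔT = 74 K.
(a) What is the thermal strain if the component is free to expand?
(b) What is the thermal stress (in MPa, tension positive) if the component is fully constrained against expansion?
(a) Free thermal strain ε_th = α·ΔT = (1.2 × 10⁻⁵) × 74 = 0.000888
(b) Fully constrained, the expansion is suppressed, so σ = -E·α·ΔT. Convert E = 200 GPa = 2 × 10¹¹ Pa.
  σ = -(2 × 10¹¹) × (1.2 × 10⁻⁵) × 74 = -1.776 × 10⁸ Pa = -177.6 MPa (compressive)
Final answer: (a) ε_th = 0.000888, (b) σ = -177.6 MPa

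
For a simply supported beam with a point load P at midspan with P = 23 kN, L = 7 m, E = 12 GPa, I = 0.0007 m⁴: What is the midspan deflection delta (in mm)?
Model: a simply supported beam with a point load P at midspan, so delta = (P·L^3) / (48·E·I).
Convert to SI units:
  P = 23 kN = 23000 N
  E = 12 GPa = 1.2 × 10¹⁰ Pa
Substitute:
  delta = (23000 × 7^3) / (48 × (1.2 × 10¹⁰) × 0.0007)
  delta = 0.01957 m
Convert: delta = 0.01957 m = 19.57 mm
Final answer: delta = 19.57 mm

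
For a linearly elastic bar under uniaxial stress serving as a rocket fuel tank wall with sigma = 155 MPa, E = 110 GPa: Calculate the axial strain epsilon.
Model: a linearly elastic bar under uniaxial stress, so epsilon = sigma / E.
Convert to SI units:
  sigma = 155 MPa = 1.55 × 10⁸ Pa
  E = 110 GPa = 1.1 × 10¹¹ Pa
Substitute:
  epsilon = (1.55 × 10⁸) / (1.1 × 10¹¹)
  epsilon = 0.001409
Final answer: epsilon = 0.001409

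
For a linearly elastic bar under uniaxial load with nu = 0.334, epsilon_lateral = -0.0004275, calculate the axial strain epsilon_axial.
Model: a linearly elastic bar under uniaxial load, so epsilon_lateral = -nu·epsilon_axial.
Solve for epsilon_axial: epsilon_axial = -epsilon_lateral / nu.
Substitute:
  epsilon_axial = -(-0.0004275) / 0.334
  epsilon_axial = 0.00128
Final answer: epsilon_axial = 0.00128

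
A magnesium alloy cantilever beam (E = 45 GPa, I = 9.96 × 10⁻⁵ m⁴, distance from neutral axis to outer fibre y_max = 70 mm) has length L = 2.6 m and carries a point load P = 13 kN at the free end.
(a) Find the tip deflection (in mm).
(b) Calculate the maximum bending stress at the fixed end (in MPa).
(a) Tip deflection of a cantilever with an end point load: δ = P·L^3 / (3·E·I). Convert P = 13 kN = 13000 N, E = 45 GPa = 4.5 × 10¹⁰ Pa.
  δ = (13000 × 2.6^3) / (3 × (4.5 × 10¹⁰) × (9.96 × 10⁻⁵)) = 0.01699 m = 16.99 mm
(b) Maximum bending moment at the fixed end: M = P·L = 13000 × 2.6 = 33800 N·m. Convert y_max = 70 mm = 0.07 m.
  σ = M·y_max / I = (33800 × 0.07) / (9.96 × 10⁻⁵) = 2.376 × 10⁷ Pa = 23.76 MPa
Final answer: (a) δ = 16.99 mm, (b) σ = 23.76 MPa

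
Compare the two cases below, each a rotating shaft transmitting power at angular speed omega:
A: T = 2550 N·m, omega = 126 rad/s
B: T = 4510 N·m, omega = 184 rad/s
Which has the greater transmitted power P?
Model: a rotating shaft transmitting power at angular speed omega, so P = T·omega (SI units).
  A: P = 2550 × 126 = 321300 W = 321.3 kW
  B: P = 4510 × 184 = 829800 W = 829.8 kW
829.8 kW > 321.3 kW, so B is larger.
Final answer: B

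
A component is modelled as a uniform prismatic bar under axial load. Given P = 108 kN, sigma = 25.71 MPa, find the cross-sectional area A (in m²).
Model: a uniform prismatic bar under axial load, so sigma = P / A.
Solve for A: A = P / sigma.
Convert to SI units:
  P = 108 kN = 108000 N
  sigma = 25.71 MPa = 2.571 × 10⁷ Pa
Substitute:
  A = 108000 / (2.571 × 10⁷)
  A = 0.004201 m²
Final answer: A = 0.004201 m²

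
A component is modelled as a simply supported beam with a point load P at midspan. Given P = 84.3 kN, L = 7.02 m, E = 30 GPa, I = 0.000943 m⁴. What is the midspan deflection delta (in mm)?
Model: a simply supported beam with a point load P at midspan, so delta = (P·L^3) / (48·E·I).
Convert to SI units:
  P = 84.3 kN = 84300 N
  E = 30 GPa = 3 × 10¹⁰ Pa
Substitute:
  delta = (84300 × 7.02^3) / (48 × (3 × 10¹⁰) × 0.000943)
  delta = 0.02148 m
Convert: delta = 0.02148 m = 21.48 mm
Final answer: delta = 21.48 mm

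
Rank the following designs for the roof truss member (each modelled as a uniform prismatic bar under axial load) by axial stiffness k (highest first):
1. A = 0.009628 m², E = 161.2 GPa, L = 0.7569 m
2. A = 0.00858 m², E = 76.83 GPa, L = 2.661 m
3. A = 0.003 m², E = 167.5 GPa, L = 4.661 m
Model: a uniform prismatic bar under axial load, so k = (A·E) / L (SI units).
  Case 1: k = (0.009628 × (1.612 × 10¹¹)) / 0.7569 = 2.051 × 10⁹ N/m = 2051 MN/m
  Case 2: k = (0.00858 × (7.683 × 10¹⁰)) / 2.661 = 2.477 × 10⁸ N/m = 247.7 MN/m
  Case 3: k = (0.003 × (1.675 × 10¹¹)) / 4.661 = 1.078 × 10⁸ N/m = 107.8 MN/m
Ordering: 2051 MN/m (case 1) > 247.7 MN/m (case 2) > 107.8 MN/m (case 3)
Final answer: 1, 2, 3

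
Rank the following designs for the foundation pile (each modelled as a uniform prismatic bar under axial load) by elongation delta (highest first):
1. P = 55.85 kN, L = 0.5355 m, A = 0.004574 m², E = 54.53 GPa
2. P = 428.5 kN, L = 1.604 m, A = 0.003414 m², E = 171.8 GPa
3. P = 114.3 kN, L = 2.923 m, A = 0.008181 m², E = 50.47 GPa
Model: a uniform prismatic bar under axial load, so delta = (P·L) / (A·E) (SI units).
  Case 1: delta = (55850 × 0.5355) / (0.004574 × (5.453 × 10¹⁰)) = 0.0001199 m = 0.1199 mm
  Case 2: delta = (428500 × 1.604) / (0.003414 × (1.718 × 10¹¹)) = 0.001172 m = 1.172 mm
  Case 3: delta = (114300 × 2.923) / (0.008181 × (5.047 × 10¹⁰)) = 0.0008092 m = 0.8092 mm
Ordering: 1.172 mm (case 2) > 0.8092 mm (case 3) > 0.1199 mm (case 1)
Final answer: 2, 3, 1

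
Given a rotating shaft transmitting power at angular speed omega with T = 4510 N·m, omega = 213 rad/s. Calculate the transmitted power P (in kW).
Model: a rotating shaft transmitting power at angular speed omega, so P = T·omega.
Substitute:
  P = 4510 × 213
  P = 960600 W
Convert: P = 960600 W = 960.6 kW
Final answer: P = 960.6 kW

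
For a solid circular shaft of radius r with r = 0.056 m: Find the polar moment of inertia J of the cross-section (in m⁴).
Model: a solid circular shaft of radius r, so J = (π·r^4) / 2.
Substitute:
  J = (π × 0.056^4) / 2
  J = 1.545 × 10⁻⁵ m⁴
Final answer: J = 1.545 × 10⁻⁵ m⁴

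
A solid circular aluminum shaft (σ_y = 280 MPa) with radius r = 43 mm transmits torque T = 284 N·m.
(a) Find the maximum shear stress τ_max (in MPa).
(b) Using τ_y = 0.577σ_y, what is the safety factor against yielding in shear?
(a) For a solid circular shaft, τ_max = T·r/J with J = π·r^4/2, i.e. τ_max = 2·T / (π·r^3). Convert r = 43 mm = 0.043 m.
  τ_max = (2 × 284) / (π × 0.043^3) = 2.274 × 10⁶ Pa = 2.274 MPa
(b) τ_y = 0.577 × 280 = 161.56 MPa
  SF = τ_y/τ_max = 161.56 / 2.274 = 71.05
Final answer: (a) τ_max = 2.274 MPa, (b) SF = 71.05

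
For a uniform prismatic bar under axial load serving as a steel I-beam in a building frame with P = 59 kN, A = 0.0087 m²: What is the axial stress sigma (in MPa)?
Model: a uniform prismatic bar under axial load, so sigma = P / A.
Convert to SI units:
  P = 59 kN = 59000 N
Substitute:
  sigma = 59000 / 0.0087
  sigma = 6.782 × 10⁶ Pa
Convert: sigma = 6.782 × 10⁶ Pa = 6.782 MPa
Final answer: sigma = 6.782 MPa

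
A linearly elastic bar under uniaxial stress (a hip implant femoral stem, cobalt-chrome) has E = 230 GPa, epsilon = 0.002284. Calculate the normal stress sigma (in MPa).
Model: a linearly elastic bar under uniaxial stress, so sigma = E·epsilon.
Convert to SI units:
  E = 230 GPa = 2.3 × 10¹¹ Pa
Substitute:
  sigma = (2.3 × 10¹¹) × 0.002284
  sigma = 5.253 × 10⁸ Pa
Convert: sigma = 5.253 × 10⁸ Pa = 525.3 MPa
Final answer: sigma = 525.3 MPa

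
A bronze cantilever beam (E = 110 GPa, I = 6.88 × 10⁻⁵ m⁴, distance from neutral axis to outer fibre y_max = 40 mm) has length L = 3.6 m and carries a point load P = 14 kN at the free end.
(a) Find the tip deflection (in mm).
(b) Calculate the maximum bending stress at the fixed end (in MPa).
(a) Tip deflection of a cantilever with an end point load: δ = P·L^3 / (3·E·I). Convert P = 14 kN = 14000 N, E = 110 GPa = 1.1 × 10¹¹ Pa.
  δ = (14000 × 3.6^3) / (3 × (1.1 × 10¹¹) × (6.88 × 10⁻⁵)) = 0.02877 m = 28.77 mm
(b) Maximum bending moment at the fixed end: M = P·L = 14000 × 3.6 = 50400 N·m. Convert y_max = 40 mm = 0.04 m.
  σ = M·y_max / I = (50400 × 0.04) / (6.88 × 10⁻⁵) = 2.93 × 10⁷ Pa = 29.3 MPa
Final answer: (a) δ = 28.77 mm, (b) σ = 29.3 MPa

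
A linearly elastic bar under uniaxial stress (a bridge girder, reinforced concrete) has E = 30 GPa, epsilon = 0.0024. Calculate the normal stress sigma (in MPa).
Model: a linearly elastic bar under uniaxial stress, so sigma = E·epsilon.
Convert to SI units:
  E = 30 GPa = 3 × 10¹⁰ Pa
Substitute:
  sigma = (3 × 10¹⁰) × 0.0024
  sigma = 7.2 × 10⁷ Pa
Convert: sigma = 7.2 × 10⁷ Pa = 72 MPa
Final answer: sigma = 72 MPa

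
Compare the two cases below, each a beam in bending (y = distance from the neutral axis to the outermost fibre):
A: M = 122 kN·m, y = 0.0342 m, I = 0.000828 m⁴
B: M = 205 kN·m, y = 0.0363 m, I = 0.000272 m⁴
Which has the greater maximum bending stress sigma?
Model: a beam in bending (y = distance from the neutral axis to the outermost fibre), so sigma = (M·y) / I (SI units).
  A: sigma = (122000 × 0.0342) / 0.000828 = 5.039 × 10⁶ Pa = 5.039 MPa
  B: sigma = (205000 × 0.0363) / 0.000272 = 2.736 × 10⁷ Pa = 27.36 MPa
27.36 MPa > 5.039 MPa, so B is larger.
Final answer: B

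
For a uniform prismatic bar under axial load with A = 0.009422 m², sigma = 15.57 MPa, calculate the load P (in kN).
Model: a uniform prismatic bar under axial load, so sigma = P / A.
Solve for P: P = sigma·A.
Convert to SI units:
  sigma = 15.57 MPa = 1.557 × 10⁷ Pa
Substitute:
  P = (1.557 × 10⁷) × 0.009422
  P = 146700 N
Convert: P = 146700 N = 146.7 kN
Final answer: P = 146.7 kN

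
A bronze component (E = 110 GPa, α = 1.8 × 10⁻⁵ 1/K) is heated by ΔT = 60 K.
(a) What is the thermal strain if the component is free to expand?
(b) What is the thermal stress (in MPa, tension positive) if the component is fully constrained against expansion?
(a) Free thermal strain ε_th = α·ΔT = (1.8 × 10⁻⁵) × 60 = 0.00108
(b) Fully constrained, the expansion is suppressed, so σ = -E·α·ΔT. Convert E = 110 GPa = 1.1 × 10¹¹ Pa.
  σ = -(1.1 × 10¹¹) × (1.8 × 10⁻⁵) × 60 = -1.188 × 10⁸ Pa = -118.8 MPa (compressive)
Final answer: (a) ε_th = 0.00108, (b) σ = -118.8 MPa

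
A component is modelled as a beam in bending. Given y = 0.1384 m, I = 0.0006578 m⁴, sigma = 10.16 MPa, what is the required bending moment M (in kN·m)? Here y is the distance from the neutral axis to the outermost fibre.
Model: a beam in bending, so sigma = (M·y) / I.
Solve for M: M = (sigma·I) / y.
Convert to SI units:
  sigma = 10.16 MPa = 1.016 × 10⁷ Pa
Substitute:
  M = ((1.016 × 10⁷) × 0.0006578) / 0.1384
  M = 48290 N·m
Convert: M = 48290 N·m = 48.29 kN·m
Final answer: M = 48.29 kN·m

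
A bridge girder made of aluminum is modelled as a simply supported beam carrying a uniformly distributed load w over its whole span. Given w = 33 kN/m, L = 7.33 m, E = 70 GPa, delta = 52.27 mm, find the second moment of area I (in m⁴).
Model: a simply supported beam carrying a uniformly distributed load w over its whole span, so delta = (5·w·L^4) / (384·E·I).
Solve for I: I = (5·w·L^4) / (384·delta·E).
Convert to SI units:
  w = 33 kN/m = 33000 N/m
  E = 70 GPa = 7 × 10¹⁰ Pa
  delta = 52.27 mm = 0.05227 m
Substitute:
  I = (5 × 33000 × 7.33^4) / (384 × 0.05227 × (7 × 10¹⁰))
  I = 0.000339 m⁴
Final answer: I = 0.000339 m⁴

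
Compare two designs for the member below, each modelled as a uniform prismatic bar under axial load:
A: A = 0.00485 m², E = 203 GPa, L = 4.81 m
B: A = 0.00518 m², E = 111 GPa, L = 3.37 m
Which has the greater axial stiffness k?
Model: a uniform prismatic bar under axial load, so k = (A·E) / L (SI units).
  A: k = (0.00485 × (2.03 × 10¹¹)) / 4.81 = 2.047 × 10⁸ N/m = 204.7 MN/m
  B: k = (0.00518 × (1.11 × 10¹¹)) / 3.37 = 1.706 × 10⁸ N/m = 170.6 MN/m
204.7 MN/m > 170.6 MN/m, so A is larger.
Final answer: A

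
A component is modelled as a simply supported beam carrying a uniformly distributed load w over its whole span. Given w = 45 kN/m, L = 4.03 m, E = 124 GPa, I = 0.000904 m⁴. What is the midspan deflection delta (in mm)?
Model: a simply supported beam carrying a uniformly distributed load w over its whole span, so delta = (5·w·L^4) / (384·E·I).
Convert to SI units:
  w = 45 kN/m = 45000 N/m
  E = 124 GPa = 1.24 × 10¹¹ Pa
Substitute:
  delta = (5 × 45000 × 4.03^4) / (384 × (1.24 × 10¹¹) × 0.000904)
  delta = 0.001379 m
Convert: delta = 0.001379 m = 1.379 mm
Final answer: delta = 1.379 mm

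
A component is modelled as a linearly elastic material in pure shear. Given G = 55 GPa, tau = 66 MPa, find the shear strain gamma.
Model: a linearly elastic material in pure shear, so tau = G·gamma.
Solve for gamma: gamma = tau / G.
Convert to SI units:
  G = 55 GPa = 5.5 × 10¹⁰ Pa
  tau = 66 MPa = 6.6 × 10⁷ Pa
Substitute:
  gamma = (6.6 × 10⁷) / (5.5 × 10¹⁰)
  gamma = 0.0012
Final answer: gamma = 0.0012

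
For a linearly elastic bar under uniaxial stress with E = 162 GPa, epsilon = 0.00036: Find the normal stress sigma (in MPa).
Model: a linearly elastic bar under uniaxial stress, so sigma = E·epsilon.
Convert to SI units:
  E = 162 GPa = 1.62 × 10¹¹ Pa
Substitute:
  sigma = (1.62 × 10¹¹) × 0.00036
  sigma = 5.832 × 10⁷ Pa
Convert: sigma = 5.832 × 10⁷ Pa = 58.32 MPa
Final answer: sigma = 58.32 MPa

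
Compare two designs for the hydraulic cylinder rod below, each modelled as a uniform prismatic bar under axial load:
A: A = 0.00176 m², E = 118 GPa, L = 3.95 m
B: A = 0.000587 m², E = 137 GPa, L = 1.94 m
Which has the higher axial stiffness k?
Model: a uniform prismatic bar under axial load, so k = (A·E) / L (SI units).
  A: k = (0.00176 × (1.18 × 10¹¹)) / 3.95 = 5.258 × 10⁷ N/m = 52.58 MN/m
  B: k = (0.000587 × (1.37 × 10¹¹)) / 1.94 = 4.145 × 10⁷ N/m = 41.45 MN/m
52.58 MN/m > 41.45 MN/m, so A is larger.
Final answer: A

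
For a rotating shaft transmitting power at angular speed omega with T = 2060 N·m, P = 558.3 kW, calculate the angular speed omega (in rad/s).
Model: a rotating shaft transmitting power at angular speed omega, so P = T·omega.
Solve for omega: omega = P / T.
Convert to SI units:
  P = 558.3 kW = 558300 W
Substitute:
  omega = 558300 / 2060
  omega = 271 rad/s
Final answer: omega = 271 rad/s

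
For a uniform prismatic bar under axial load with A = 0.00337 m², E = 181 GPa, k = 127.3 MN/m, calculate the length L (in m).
Model: a uniform prismatic bar under axial load, so k = (A·E) / L.
Solve for L: L = (A·E) / k.
Convert to SI units:
  E = 181 GPa = 1.81 × 10¹¹ Pa
  k = 127.3 MN/m = 1.273 × 10⁸ N/m
Substitute:
  L = (0.00337 × (1.81 × 10¹¹)) / (1.273 × 10⁸)
  L = 4.792 m
Final answer: L = 4.792 m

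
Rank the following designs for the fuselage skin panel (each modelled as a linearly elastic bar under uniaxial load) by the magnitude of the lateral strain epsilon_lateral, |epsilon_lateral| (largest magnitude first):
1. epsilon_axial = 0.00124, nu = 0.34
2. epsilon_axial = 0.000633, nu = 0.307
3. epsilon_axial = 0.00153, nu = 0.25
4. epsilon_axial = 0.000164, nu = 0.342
Model: a linearly elastic bar under uniaxial load, so epsilon_lateral = -nu·epsilon_axial (SI units).
  Case 1: epsilon_lateral = -(0.34 × 0.00124) = -0.0004216
  Case 2: epsilon_lateral = -(0.307 × 0.000633) = -0.0001943
  Case 3: epsilon_lateral = -(0.25 × 0.00153) = -0.0003825
  Case 4: epsilon_lateral = -(0.342 × 0.000164) = -5.609 × 10⁻⁵
Ordering by |epsilon_lateral|: 0.0004216 (case 1) > 0.0003825 (case 3) > 0.0001943 (case 2) > 5.609 × 10⁻⁵ (case 4)
Final answer: 1, 3, 2, 4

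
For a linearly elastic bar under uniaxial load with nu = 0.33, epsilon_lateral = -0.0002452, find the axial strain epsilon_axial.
Model: a linearly elastic bar under uniaxial load, so epsilon_lateral = -nu·epsilon_axial.
Solve for epsilon_axial: epsilon_axial = -epsilon_lateral / nu.
Substitute:
  epsilon_axial = -(-0.0002452) / 0.33
  epsilon_axial = 0.000743
Final answer: epsilon_axial = 0.000743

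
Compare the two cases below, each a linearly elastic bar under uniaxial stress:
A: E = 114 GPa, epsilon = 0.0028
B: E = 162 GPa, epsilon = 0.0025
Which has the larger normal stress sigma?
Model: a linearly elastic bar under uniaxial stress, so sigma = E·epsilon (SI units).
  A: sigma = (1.14 × 10¹¹) × 0.0028 = 3.192 × 10⁸ Pa = 319.2 MPa
  B: sigma = (1.62 × 10¹¹) × 0.0025 = 4.05 × 10⁸ Pa = 405 MPa
405 MPa > 319.2 MPa, so B is larger.
Final answer: B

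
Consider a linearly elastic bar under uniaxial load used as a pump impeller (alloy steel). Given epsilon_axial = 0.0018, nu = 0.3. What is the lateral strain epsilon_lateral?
Model: a linearly elastic bar under uniaxial load, so epsilon_lateral = -nu·epsilon_axial.
Substitute:
  epsilon_lateral = -(0.3 × 0.0018)
  epsilon_lateral = -0.00054
Final answer: epsilon_lateral = -0.00054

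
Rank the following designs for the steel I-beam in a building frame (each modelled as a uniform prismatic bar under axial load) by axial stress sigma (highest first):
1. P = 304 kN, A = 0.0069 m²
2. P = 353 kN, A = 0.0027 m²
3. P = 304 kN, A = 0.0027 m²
Model: a uniform prismatic bar under axial load, so sigma = P / A (SI units).
  Case 1: sigma = 304000 / 0.0069 = 4.406 × 10⁷ Pa = 44.06 MPa
  Case 2: sigma = 353000 / 0.0027 = 1.307 × 10⁸ Pa = 130.7 MPa
  Case 3: sigma = 304000 / 0.0027 = 1.126 × 10⁸ Pa = 112.6 MPa
Ordering: 130.7 MPa (case 2) > 112.6 MPa (case 3) > 44.06 MPa (case 1)
Final answer: 2, 3, 1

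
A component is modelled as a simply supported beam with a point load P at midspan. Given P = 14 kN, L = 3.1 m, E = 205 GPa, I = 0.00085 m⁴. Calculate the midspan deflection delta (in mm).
Model: a simply supported beam with a point load P at midspan, so delta = (P·L^3) / (48·E·I).
Convert to SI units:
  P = 14 kN = 14000 N
  E = 205 GPa = 2.05 × 10¹¹ Pa
Substitute:
  delta = (14000 × 3.1^3) / (48 × (2.05 × 10¹¹) × 0.00085)
  delta = 4.987 × 10⁻⁵ m
Convert: delta = 4.987 × 10⁻⁵ m = 0.04987 mm
Final answer: delta = 0.04987 mm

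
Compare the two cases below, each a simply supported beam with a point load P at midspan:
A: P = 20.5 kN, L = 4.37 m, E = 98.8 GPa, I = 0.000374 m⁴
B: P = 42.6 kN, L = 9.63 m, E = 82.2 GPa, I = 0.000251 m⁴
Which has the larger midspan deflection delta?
Model: a simply supported beam with a point load P at midspan, so delta = (P·L^3) / (48·E·I) (SI units).
  A: delta = (20500 × 4.37^3) / (48 × (9.88 × 10¹⁰) × 0.000374) = 0.0009646 m = 0.9646 mm
  B: delta = (42600 × 9.63^3) / (48 × (8.22 × 10¹⁰) × 0.000251) = 0.03842 m = 38.42 mm
38.42 mm > 0.9646 mm, so B is larger.
Final answer: B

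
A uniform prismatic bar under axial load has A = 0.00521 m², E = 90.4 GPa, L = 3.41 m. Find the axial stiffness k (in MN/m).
Model: a uniform prismatic bar under axial load, so k = (A·E) / L.
Convert to SI units:
  E = 90.4 GPa = 9.04 × 10¹⁰ Pa
Substitute:
  k = (0.00521 × (9.04 × 10¹⁰)) / 3.41
  k = 1.381 × 10⁸ N/m
Convert: k = 1.381 × 10⁸ N/m = 138.1 MN/m
Final answer: k = 138.1 MN/m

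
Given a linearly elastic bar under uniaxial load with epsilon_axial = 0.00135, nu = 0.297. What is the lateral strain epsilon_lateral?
Model: a linearly elastic bar under uniaxial load, so epsilon_lateral = -nu·epsilon_axial.
Substitute:
  epsilon_lateral = -(0.297 × 0.00135)
  epsilon_lateral = -0.000401
Final answer: epsilon_lateral = -0.000401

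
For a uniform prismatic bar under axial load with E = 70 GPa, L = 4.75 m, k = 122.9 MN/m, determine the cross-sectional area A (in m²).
Model: a uniform prismatic bar under axial load, so k = (A·E) / L.
Solve for A: A = (k·L) / E.
Convert to SI units:
  E = 70 GPa = 7 × 10¹⁰ Pa
  k = 122.9 MN/m = 1.229 × 10⁸ N/m
Substitute:
  A = ((1.229 × 10⁸) × 4.75) / (7 × 10¹⁰)
  A = 0.00834 m²
Final answer: A = 0.00834 m²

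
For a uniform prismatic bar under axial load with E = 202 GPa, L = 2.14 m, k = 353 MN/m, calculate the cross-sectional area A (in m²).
Model: a uniform prismatic bar under axial load, so k = (A·E) / L.
Solve for A: A = (k·L) / E.
Convert to SI units:
  E = 202 GPa = 2.02 × 10¹¹ Pa
  k = 353 MN/m = 3.53 × 10⁸ N/m
Substitute:
  A = ((3.53 × 10⁸) × 2.14) / (2.02 × 10¹¹)
  A = 0.00374 m²
Final answer: A = 0.00374 m²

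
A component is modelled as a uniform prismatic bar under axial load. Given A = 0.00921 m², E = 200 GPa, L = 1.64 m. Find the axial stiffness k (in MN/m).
Model: a uniform prismatic bar under axial load, so k = (A·E) / L.
Convert to SI units:
  E = 200 GPa = 2 × 10¹¹ Pa
Substitute:
  k = (0.00921 × (2 × 10¹¹)) / 1.64
  k = 1.123 × 10⁹ N/m
Convert: k = 1.123 × 10⁹ N/m = 1123 MN/m
Final answer: k = 1123 MN/m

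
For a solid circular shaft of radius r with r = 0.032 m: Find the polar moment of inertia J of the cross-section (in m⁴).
Model: a solid circular shaft of radius r, so J = (π·r^4) / 2.
Substitute:
  J = (π × 0.032^4) / 2
  J = 1.647 × 10⁻⁶ m⁴
Final answer: J = 1.647 × 10⁻⁶ m⁴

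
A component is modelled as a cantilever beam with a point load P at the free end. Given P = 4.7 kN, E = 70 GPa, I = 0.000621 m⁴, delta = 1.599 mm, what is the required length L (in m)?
Model: a cantilever beam with a point load P at the free end, so delta = (P·L^3) / (3·E·I).
Solve for L: L = ((3·delta·E·I) / P)^(1/3).
Convert to SI units:
  P = 4.7 kN = 4700 N
  E = 70 GPa = 7 × 10¹⁰ Pa
  delta = 1.599 mm = 0.001599 m
Substitute:
  L = ((3 × 0.001599 × (7 × 10¹⁰) × 0.000621) / 4700)^(1/3)
  L = 3.54 m
Final answer: L = 3.54 m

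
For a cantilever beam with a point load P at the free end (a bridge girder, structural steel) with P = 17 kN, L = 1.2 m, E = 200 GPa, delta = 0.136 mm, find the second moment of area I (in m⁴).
Model: a cantilever beam with a point load P at the free end, so delta = (P·L^3) / (3·E·I).
Solve for I: I = (P·L^3) / (3·delta·E).
Convert to SI units:
  P = 17 kN = 17000 N
  E = 200 GPa = 2 × 10¹¹ Pa
  delta = 0.136 mm = 0.000136 m
Substitute:
  I = (17000 × 1.2^3) / (3 × 0.000136 × (2 × 10¹¹))
  I = 0.00036 m⁴
Final answer: I = 0.00036 m⁴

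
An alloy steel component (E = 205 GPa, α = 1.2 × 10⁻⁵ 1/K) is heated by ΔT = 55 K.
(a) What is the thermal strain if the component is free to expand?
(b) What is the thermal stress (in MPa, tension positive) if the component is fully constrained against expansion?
(a) Free thermal strain ε_th = α·ΔT = (1.2 × 10⁻⁵) × 55 = 0.00066
(b) Fully constrained, the expansion is suppressed, so σ = -E·α·ΔT. Convert E = 205 GPa = 2.05 × 10¹¹ Pa.
  σ = -(2.05 × 10¹¹) × (1.2 × 10⁻⁵) × 55 = -1.353 × 10⁸ Pa = -135.3 MPa (compressive)
Final answer: (a) ε_th = 0.00066, (b) σ = -135.3 MPa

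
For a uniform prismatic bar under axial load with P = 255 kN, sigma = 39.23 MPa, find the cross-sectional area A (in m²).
Model: a uniform prismatic bar under axial load, so sigma = P / A.
Solve for A: A = P / sigma.
Convert to SI units:
  P = 255 kN = 255000 N
  sigma = 39.23 MPa = 3.923 × 10⁷ Pa
Substitute:
  A = 255000 / (3.923 × 10⁷)
  A = 0.0065 m²
Final answer: A = 0.0065 m²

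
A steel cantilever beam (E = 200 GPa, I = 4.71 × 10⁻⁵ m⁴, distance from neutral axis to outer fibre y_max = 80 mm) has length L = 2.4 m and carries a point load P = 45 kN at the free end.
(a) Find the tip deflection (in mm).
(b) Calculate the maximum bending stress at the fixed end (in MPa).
(a) Tip deflection of a cantilever with an end point load: δ = P·L^3 / (3·E·I). Convert P = 45 kN = 45000 N, E = 200 GPa = 2 × 10¹¹ Pa.
  δ = (45000 × 2.4^3) / (3 × (2 × 10¹¹) × (4.71 × 10⁻⁵)) = 0.02201 m = 22.01 mm
(b) Maximum bending moment at the fixed end: M = P·L = 45000 × 2.4 = 108000 N·m. Convert y_max = 80 mm = 0.08 m.
  σ = M·y_max / I = (108000 × 0.08) / (4.71 × 10⁻⁵) = 1.834 × 10⁸ Pa = 183.4 MPa
Final answer: (a) δ = 22.01 mm, (b) σ = 183.4 MPa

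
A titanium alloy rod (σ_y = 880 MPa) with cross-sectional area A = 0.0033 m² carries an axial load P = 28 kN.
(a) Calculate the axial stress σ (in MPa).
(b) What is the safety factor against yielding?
(a) Axial stress σ = P/A. Convert P = 28 kN = 28000 N.
  σ = 28000 / 0.0033 = 8.485 × 10⁶ Pa = 8.485 MPa
(b) Safety factor SF = σ_y/σ = 880 / 8.485 = 103.7
Final answer: (a) σ = 8.485 MPa, (b) SF = 103.7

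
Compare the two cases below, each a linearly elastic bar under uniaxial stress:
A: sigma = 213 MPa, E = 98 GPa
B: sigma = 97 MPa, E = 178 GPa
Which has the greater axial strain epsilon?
Model: a linearly elastic bar under uniaxial stress, so epsilon = sigma / E (SI units).
  A: epsilon = (2.13 × 10⁸) / (9.8 × 10¹⁰) = 0.002173
  B: epsilon = (9.7 × 10⁷) / (1.78 × 10¹¹) = 0.0005449
0.002173 > 0.0005449, so A is larger.
Final answer: A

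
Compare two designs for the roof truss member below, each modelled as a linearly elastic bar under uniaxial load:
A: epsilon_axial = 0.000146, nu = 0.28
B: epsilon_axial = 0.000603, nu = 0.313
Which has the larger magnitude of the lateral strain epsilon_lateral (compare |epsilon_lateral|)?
Model: a linearly elastic bar under uniaxial load, so epsilon_lateral = -nu·epsilon_axial (SI units).
  A: epsilon_lateral = -(0.28 × 0.000146) = -4.088 × 10⁻⁵
  B: epsilon_lateral = -(0.313 × 0.000603) = -0.0001887
|epsilon_lateral|: A = 4.088 × 10⁻⁵, B = 0.0001887, so B is larger in magnitude.
Final answer: B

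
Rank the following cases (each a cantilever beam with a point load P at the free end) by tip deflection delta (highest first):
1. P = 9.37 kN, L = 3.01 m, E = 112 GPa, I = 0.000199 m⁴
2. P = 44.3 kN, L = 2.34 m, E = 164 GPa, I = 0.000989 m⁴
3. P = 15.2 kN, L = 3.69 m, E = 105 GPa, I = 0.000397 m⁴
Model: a cantilever beam with a point load P at the free end, so delta = (P·L^3) / (3·E·I) (SI units).
  Case 1: delta = (9370 × 3.01^3) / (3 × (1.12 × 10¹¹) × 0.000199) = 0.003822 m = 3.822 mm
  Case 2: delta = (44300 × 2.34^3) / (3 × (1.64 × 10¹¹) × 0.000989) = 0.001167 m = 1.167 mm
  Case 3: delta = (15200 × 3.69^3) / (3 × (1.05 × 10¹¹) × 0.000397) = 0.006107 m = 6.107 mm
Ordering: 6.107 mm (case 3) > 3.822 mm (case 1) > 1.167 mm (case 2)
Final answer: 3, 1, 2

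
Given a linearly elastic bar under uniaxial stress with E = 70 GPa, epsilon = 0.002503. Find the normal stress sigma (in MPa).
Model: a linearly elastic bar under uniaxial stress, so sigma = E·epsilon.
Convert to SI units:
  E = 70 GPa = 7 × 10¹⁰ Pa
Substitute:
  sigma = (7 × 10¹⁰) × 0.002503
  sigma = 1.752 × 10⁸ Pa
Convert: sigma = 1.752 × 10⁸ Pa = 175.2 MPa
Final answer: sigma = 175.2 MPa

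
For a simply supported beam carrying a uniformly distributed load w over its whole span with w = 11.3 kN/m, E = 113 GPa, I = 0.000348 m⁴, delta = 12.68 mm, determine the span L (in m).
Model: a simply supported beam carrying a uniformly distributed load w over its whole span, so delta = (5·w·L^4) / (384·E·I).
Solve for L: L = ((384·delta·E·I) / (5·w))^(1/4).
Convert to SI units:
  w = 11.3 kN/m = 11300 N/m
  E = 113 GPa = 1.13 × 10¹¹ Pa
  delta = 12.68 mm = 0.01268 m
Substitute:
  L = ((384 × 0.01268 × (1.13 × 10¹¹) × 0.000348) / (5 × 11300))^(1/4)
  L = 7.63 m
Final answer: L = 7.63 m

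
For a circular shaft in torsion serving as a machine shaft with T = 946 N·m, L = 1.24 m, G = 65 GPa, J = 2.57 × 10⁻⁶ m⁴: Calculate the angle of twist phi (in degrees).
Model: a circular shaft in torsion, so phi = (T·L) / (G·J).
Convert to SI units:
  G = 65 GPa = 6.5 × 10¹⁰ Pa
Substitute:
  phi = (946 × 1.24) / ((6.5 × 10¹⁰) × (2.57 × 10⁻⁶))
  phi = 0.007022 rad
Convert to degrees: phi = 0.007022 × 180/π = 0.4023°
Final answer: phi = 0.4023°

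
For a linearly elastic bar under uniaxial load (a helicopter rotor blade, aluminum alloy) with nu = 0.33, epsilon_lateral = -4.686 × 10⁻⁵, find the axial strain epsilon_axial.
Model: a linearly elastic bar under uniaxial load, so epsilon_lateral = -nu·epsilon_axial.
Solve for epsilon_axial: epsilon_axial = -epsilon_lateral / nu.
Substitute:
  epsilon_axial = -(-4.686 × 10⁻⁵) / 0.33
  epsilon_axial = 0.000142
Final answer: epsilon_axial = 0.000142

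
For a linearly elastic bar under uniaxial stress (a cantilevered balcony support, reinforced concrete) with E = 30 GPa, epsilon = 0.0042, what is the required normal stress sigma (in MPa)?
Model: a linearly elastic bar under uniaxial stress, so epsilon = sigma / E.
Solve for sigma: sigma = epsilon·E.
Convert to SI units:
  E = 30 GPa = 3 × 10¹⁰ Pa
Substitute:
  sigma = 0.0042 × (3 × 10¹⁰)
  sigma = 1.26 × 10⁸ Pa
Convert: sigma = 1.26 × 10⁸ Pa = 126 MPa
Final answer: sigma = 126 MPa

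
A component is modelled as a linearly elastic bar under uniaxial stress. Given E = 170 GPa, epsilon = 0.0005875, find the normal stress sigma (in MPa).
Model: a linearly elastic bar under uniaxial stress, so epsilon = sigma / E.
Solve for sigma: sigma = epsilon·E.
Convert to SI units:
  E = 170 GPa = 1.7 × 10¹¹ Pa
Substitute:
  sigma = 0.0005875 × (1.7 × 10¹¹)
  sigma = 9.988 × 10⁷ Pa
Convert: sigma = 9.988 × 10⁷ Pa = 99.88 MPa
Final answer: sigma = 99.88 MPa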